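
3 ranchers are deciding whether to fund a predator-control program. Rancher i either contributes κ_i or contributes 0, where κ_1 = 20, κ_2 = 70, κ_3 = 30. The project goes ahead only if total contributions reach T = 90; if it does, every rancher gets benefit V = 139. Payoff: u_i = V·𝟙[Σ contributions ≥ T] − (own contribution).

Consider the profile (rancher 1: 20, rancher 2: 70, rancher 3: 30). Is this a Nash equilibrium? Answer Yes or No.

No

Total = 120 ≥ 90: provided.
Rancher 1 (pledges 20, payoff 119): dropping to 0 → total 100, payoff 139. Profitable deviation.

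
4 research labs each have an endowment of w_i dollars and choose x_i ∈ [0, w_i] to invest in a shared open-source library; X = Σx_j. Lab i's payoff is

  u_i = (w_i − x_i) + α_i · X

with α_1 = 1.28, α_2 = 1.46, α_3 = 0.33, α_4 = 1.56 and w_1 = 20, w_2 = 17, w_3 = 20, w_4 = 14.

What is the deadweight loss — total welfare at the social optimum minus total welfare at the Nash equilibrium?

∂u_i/∂x_i = α_i − 1, so lab i contributes w_i if α_i > 1, else 0.
α_i > 1 for i ∈ {1, 2, 4}; NE contributions (20, 17, 0, 14), X = 51.
W^NE = Σw_i − X^NE + (Σα_i)·X^NE = 71 + 3.63·51 = 256.13.
Planner: ∂(Σu_j)/∂x_i = Σα_j − 1 = 3.63 > 0, so everyone contributes w_i; X^SO = 71, W^SO = 71 + 3.63·71 = 328.73.
Deadweight loss = 72.6.

72.6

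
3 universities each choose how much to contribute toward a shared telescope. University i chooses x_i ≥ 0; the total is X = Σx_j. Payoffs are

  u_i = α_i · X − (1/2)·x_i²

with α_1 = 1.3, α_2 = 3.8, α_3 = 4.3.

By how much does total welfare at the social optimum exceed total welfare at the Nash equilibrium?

61.49

University i's FOC: ∂u_i/∂x_i = α_i − x_i = 0, so x_i* = α_i.
NE contributions = (1.3, 3.8, 4.3); X = 9.4.
W^NE = (Σα)·X − ½Σα_i² = 9.4² − ½·34.62 = 71.05.
Planner sets x_i = Σα_j = 9.4 for every i, so X^SO = 3·9.4 = 28.2.
W^SO = (Σα)·X^SO − ½·3·(Σα)² = (3/2)·9.4² = 132.54.
Deadweight loss = W^SO − W^NE = 61.49.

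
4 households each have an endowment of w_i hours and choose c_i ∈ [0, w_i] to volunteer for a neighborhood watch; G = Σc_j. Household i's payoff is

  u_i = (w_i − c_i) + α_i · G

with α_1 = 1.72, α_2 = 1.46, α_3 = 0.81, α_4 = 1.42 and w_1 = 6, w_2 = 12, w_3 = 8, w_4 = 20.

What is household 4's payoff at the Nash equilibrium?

∂u_i/∂c_i = α_i − 1, so household i contributes w_i if α_i > 1, else 0.
α_i > 1 for i ∈ {1, 2, 4}; NE contributions (6, 12, 0, 20), G = 38.
u_4 = (20 − 20) + 1.42·38 = 53.96.

53.96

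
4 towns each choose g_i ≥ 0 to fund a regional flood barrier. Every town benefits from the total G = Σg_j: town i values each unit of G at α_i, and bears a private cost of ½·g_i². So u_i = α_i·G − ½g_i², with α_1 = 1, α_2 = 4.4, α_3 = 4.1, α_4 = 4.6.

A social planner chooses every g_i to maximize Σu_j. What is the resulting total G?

Planner FOC: ∂(Σu_j)/∂g_i = (Σα_j) − g_i = 0, so g_i^SO = Σα_j = 14.1 for every i; G^SO = 56.4.

56.4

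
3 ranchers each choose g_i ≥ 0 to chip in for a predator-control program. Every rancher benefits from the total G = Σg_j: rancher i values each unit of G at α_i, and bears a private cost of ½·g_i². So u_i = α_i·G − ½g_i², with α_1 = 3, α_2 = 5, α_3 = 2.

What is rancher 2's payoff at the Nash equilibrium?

Rancher i's FOC: ∂u_i/∂g_i = α_i − g_i = 0, so g_i* = α_i.
NE contributions = (3, 5, 2); G = 10.
u_2 = α_2·G − ½·(g_2)² = 5·10 − ½·5² = 37.5.

37.5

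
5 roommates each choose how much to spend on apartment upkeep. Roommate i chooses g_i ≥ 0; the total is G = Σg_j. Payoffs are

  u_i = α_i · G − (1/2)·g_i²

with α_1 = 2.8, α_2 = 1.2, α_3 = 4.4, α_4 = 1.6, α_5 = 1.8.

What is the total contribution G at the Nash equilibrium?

Roommate i's FOC: ∂u_i/∂g_i = α_i − g_i = 0, so g_i* = α_i.
NE contributions = (2.8, 1.2, 4.4, 1.6, 1.8); G = 11.8.

11.8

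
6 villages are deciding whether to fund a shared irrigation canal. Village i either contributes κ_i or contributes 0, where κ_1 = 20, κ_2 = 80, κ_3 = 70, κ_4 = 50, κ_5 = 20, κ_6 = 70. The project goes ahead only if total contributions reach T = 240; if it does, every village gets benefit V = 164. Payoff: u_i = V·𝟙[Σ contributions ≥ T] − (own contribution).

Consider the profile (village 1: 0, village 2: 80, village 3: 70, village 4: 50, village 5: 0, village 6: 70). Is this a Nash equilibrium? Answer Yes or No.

Yes

Total = 270 ≥ 240: provided.
Village 1 (pledges 0, payoff 164): pledging 20 → total 290, payoff 144. No gain.
Village 2 (pledges 80, payoff 84): dropping to 0 → total 190, payoff 0. No gain.
Village 3 (pledges 70, payoff 94): dropping to 0 → total 200, payoff 0. No gain.
Village 4 (pledges 50, payoff 114): dropping to 0 → total 220, payoff 0. No gain.
Village 5 (pledges 0, payoff 164): pledging 20 → total 290, payoff 144. No gain.
Village 6 (pledges 70, payoff 94): dropping to 0 → total 200, payoff 0. No gain.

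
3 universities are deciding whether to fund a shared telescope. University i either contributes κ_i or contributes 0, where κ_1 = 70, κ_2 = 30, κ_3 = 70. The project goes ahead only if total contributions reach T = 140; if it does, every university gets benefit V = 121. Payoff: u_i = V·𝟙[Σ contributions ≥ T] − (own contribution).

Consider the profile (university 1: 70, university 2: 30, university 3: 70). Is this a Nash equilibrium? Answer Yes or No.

No

Total = 170 ≥ 140: provided.
University 1 (pledges 70, payoff 51): dropping to 0 → total 100, payoff 0. No gain.
University 2 (pledges 30, payoff 91): dropping to 0 → total 140, payoff 121. Profitable deviation.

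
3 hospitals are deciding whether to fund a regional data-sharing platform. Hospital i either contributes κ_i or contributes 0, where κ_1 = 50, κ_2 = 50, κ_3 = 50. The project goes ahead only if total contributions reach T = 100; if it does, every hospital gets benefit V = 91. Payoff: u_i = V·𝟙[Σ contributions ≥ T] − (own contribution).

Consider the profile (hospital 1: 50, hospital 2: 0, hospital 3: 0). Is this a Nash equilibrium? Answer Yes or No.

No

Total = 50 < 100: not provided.
Hospital 1 (pledges 50, payoff -50): dropping to 0 → total 0, payoff 0. Profitable deviation.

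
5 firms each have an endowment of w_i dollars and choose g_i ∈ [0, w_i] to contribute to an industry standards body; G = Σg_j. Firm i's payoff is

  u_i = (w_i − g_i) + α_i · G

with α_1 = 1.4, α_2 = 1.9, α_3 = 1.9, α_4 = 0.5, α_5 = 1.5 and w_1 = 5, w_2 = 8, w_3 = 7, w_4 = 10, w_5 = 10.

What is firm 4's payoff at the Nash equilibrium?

25

∂u_i/∂g_i = α_i − 1, so firm i contributes w_i if α_i > 1, else 0.
α_i > 1 for i ∈ {1, 2, 3, 5}; NE contributions (5, 8, 7, 0, 10), G = 30.
u_4 = (10 − 0) + 0.5·30 = 25.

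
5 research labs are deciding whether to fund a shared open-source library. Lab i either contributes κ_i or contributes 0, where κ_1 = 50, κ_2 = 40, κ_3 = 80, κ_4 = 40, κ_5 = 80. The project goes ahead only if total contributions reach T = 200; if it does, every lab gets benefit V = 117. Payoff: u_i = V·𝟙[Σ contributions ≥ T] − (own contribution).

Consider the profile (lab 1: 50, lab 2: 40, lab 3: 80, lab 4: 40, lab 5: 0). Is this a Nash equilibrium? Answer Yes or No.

Yes

Total = 210 ≥ 200: provided.
Lab 1 (pledges 50, payoff 67): dropping to 0 → total 160, payoff 0. No gain.
Lab 2 (pledges 40, payoff 77): dropping to 0 → total 170, payoff 0. No gain.
Lab 3 (pledges 80, payoff 37): dropping to 0 → total 130, payoff 0. No gain.
Lab 4 (pledges 40, payoff 77): dropping to 0 → total 170, payoff 0. No gain.
Lab 5 (pledges 0, payoff 117): pledging 80 → total 290, payoff 37. No gain.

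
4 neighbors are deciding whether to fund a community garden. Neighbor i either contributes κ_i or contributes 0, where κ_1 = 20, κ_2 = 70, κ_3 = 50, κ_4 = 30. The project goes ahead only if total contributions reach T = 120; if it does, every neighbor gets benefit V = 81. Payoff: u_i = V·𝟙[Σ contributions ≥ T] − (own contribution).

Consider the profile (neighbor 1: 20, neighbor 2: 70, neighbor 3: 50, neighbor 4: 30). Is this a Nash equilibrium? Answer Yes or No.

Total = 170 ≥ 120: provided.
Neighbor 1 (pledges 20, payoff 61): dropping to 0 → total 150, payoff 81. Profitable deviation.

No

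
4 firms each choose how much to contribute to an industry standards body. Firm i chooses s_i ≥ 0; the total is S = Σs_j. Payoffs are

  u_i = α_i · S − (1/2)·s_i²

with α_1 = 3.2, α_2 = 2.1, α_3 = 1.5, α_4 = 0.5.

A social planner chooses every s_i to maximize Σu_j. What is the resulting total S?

Planner FOC: ∂(Σu_j)/∂s_i = (Σα_j) − s_i = 0, so s_i^SO = Σα_j = 7.3 for every i; S^SO = 29.2.

29.2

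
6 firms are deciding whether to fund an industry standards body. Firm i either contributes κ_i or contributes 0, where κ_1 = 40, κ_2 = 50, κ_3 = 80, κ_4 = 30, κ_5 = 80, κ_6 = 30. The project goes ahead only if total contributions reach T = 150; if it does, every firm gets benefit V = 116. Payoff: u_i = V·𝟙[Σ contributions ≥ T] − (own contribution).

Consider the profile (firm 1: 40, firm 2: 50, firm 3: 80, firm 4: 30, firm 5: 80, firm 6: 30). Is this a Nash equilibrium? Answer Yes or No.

No

Total = 310 ≥ 150: provided.
Firm 1 (pledges 40, payoff 76): dropping to 0 → total 270, payoff 116. Profitable deviation.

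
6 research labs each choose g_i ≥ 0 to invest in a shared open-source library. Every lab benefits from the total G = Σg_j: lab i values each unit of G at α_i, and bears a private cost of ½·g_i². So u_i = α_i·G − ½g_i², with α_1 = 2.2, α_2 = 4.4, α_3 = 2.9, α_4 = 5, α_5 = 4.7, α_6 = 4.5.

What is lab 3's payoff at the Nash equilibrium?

64.525

Lab i's FOC: ∂u_i/∂g_i = α_i − g_i = 0, so g_i* = α_i.
NE contributions = (2.2, 4.4, 2.9, 5, 4.7, 4.5); G = 23.7.
u_3 = α_3·G − ½·(g_3)² = 2.9·23.7 − ½·2.9² = 64.525.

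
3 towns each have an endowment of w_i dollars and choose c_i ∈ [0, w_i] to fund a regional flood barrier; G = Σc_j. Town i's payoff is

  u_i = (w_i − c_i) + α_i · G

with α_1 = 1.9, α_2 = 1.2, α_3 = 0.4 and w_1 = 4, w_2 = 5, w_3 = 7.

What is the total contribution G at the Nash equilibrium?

∂u_i/∂c_i = α_i − 1, so town i contributes w_i if α_i > 1, else 0.
α_i > 1 for i ∈ {1, 2}; NE contributions (4, 5, 0), G = 9.

9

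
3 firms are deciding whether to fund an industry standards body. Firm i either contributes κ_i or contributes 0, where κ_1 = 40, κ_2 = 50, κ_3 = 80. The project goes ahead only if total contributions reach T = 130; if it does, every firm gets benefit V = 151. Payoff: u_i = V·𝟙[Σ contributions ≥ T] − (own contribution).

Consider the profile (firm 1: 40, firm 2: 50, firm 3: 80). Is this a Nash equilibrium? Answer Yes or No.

No

Total = 170 ≥ 130: provided.
Firm 1 (pledges 40, payoff 111): dropping to 0 → total 130, payoff 151. Profitable deviation.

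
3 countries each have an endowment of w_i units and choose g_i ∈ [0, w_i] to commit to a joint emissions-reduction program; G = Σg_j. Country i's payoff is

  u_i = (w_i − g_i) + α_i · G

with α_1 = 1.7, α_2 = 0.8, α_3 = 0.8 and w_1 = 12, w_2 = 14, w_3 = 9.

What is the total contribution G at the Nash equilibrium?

∂u_i/∂g_i = α_i − 1, so country i contributes w_i if α_i > 1, else 0.
α_i > 1 for i ∈ {1}; NE contributions (12, 0, 0), G = 12.

12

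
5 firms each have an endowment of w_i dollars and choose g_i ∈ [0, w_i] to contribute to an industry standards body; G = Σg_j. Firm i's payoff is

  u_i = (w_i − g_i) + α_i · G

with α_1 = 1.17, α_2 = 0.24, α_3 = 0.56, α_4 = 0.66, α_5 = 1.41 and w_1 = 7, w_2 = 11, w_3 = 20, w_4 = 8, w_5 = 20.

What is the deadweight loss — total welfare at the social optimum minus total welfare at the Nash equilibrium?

118.56

∂u_i/∂g_i = α_i − 1, so firm i contributes w_i if α_i > 1, else 0.
α_i > 1 for i ∈ {1, 5}; NE contributions (7, 0, 0, 0, 20), G = 27.
W^NE = Σw_i − G^NE + (Σα_i)·G^NE = 66 + 3.04·27 = 148.08.
Planner: ∂(Σu_j)/∂g_i = Σα_j − 1 = 3.04 > 0, so everyone contributes w_i; G^SO = 66, W^SO = 66 + 3.04·66 = 266.64.
Deadweight loss = 118.56.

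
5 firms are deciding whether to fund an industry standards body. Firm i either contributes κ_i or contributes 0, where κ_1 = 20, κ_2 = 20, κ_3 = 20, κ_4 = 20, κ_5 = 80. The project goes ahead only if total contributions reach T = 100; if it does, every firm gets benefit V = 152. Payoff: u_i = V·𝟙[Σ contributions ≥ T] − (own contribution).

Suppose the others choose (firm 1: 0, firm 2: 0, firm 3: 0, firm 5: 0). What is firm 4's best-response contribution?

Others' total = 0. Even contributing 20 gives 20 < 100: no benefit either way.
Best response: 0.

0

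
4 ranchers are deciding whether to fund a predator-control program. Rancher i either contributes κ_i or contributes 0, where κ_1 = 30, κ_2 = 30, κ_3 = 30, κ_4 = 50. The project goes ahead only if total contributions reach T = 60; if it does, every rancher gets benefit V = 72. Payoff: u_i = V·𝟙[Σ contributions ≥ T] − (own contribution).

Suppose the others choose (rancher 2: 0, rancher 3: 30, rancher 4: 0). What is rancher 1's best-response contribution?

Others' total = 30. Contributing 30 brings total to 60 ≥ 60: gain V − κ_1 = 42.
Best response: 30.

30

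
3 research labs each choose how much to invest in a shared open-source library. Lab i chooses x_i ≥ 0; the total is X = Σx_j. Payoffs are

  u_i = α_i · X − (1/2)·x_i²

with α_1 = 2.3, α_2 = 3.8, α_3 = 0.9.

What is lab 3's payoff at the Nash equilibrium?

Lab i's FOC: ∂u_i/∂x_i = α_i − x_i = 0, so x_i* = α_i.
NE contributions = (2.3, 3.8, 0.9); X = 7.
u_3 = α_3·X − ½·(x_3)² = 0.9·7 − ½·0.9² = 5.895.

5.895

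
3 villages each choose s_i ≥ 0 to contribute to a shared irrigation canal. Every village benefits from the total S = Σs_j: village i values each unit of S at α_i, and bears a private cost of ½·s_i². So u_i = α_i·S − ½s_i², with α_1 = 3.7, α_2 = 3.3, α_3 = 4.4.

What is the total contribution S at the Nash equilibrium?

Village i's FOC: ∂u_i/∂s_i = α_i − s_i = 0, so s_i* = α_i.
NE contributions = (3.7, 3.3, 4.4); S = 11.4.

11.4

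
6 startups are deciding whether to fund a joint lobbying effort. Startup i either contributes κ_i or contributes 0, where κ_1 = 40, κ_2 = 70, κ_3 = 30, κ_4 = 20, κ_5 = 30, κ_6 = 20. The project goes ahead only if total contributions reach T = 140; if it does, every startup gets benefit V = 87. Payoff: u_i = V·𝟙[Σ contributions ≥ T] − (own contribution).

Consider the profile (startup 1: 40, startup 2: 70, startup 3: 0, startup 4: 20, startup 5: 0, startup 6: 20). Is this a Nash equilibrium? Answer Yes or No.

Yes

Total = 150 ≥ 140: provided.
Startup 1 (pledges 40, payoff 47): dropping to 0 → total 110, payoff 0. No gain.
Startup 2 (pledges 70, payoff 17): dropping to 0 → total 80, payoff 0. No gain.
Startup 3 (pledges 0, payoff 87): pledging 30 → total 180, payoff 57. No gain.
Startup 4 (pledges 20, payoff 67): dropping to 0 → total 130, payoff 0. No gain.
Startup 5 (pledges 0, payoff 87): pledging 30 → total 180, payoff 57. No gain.
Startup 6 (pledges 20, payoff 67): dropping to 0 → total 130, payoff 0. No gain.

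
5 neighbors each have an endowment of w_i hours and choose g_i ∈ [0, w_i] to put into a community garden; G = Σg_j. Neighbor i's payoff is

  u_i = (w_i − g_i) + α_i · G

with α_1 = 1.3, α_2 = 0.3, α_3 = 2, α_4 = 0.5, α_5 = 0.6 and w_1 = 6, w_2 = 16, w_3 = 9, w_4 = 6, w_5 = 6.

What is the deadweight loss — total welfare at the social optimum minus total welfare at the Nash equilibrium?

∂u_i/∂g_i = α_i − 1, so neighbor i contributes w_i if α_i > 1, else 0.
α_i > 1 for i ∈ {1, 3}; NE contributions (6, 0, 9, 0, 0), G = 15.
W^NE = Σw_i − G^NE + (Σα_i)·G^NE = 43 + 3.7·15 = 98.5.
Planner: ∂(Σu_j)/∂g_i = Σα_j − 1 = 3.7 > 0, so everyone contributes w_i; G^SO = 43, W^SO = 43 + 3.7·43 = 202.1.
Deadweight loss = 103.6.

103.6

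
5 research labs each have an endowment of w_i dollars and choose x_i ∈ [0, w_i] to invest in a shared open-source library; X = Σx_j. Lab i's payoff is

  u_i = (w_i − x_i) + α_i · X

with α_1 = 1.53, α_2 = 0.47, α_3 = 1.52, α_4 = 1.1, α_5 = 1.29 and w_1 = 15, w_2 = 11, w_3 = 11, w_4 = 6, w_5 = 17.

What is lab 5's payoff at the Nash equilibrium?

∂u_i/∂x_i = α_i − 1, so lab i contributes w_i if α_i > 1, else 0.
α_i > 1 for i ∈ {1, 3, 4, 5}; NE contributions (15, 0, 11, 6, 17), X = 49.
u_5 = (17 − 17) + 1.29·49 = 63.21.

63.21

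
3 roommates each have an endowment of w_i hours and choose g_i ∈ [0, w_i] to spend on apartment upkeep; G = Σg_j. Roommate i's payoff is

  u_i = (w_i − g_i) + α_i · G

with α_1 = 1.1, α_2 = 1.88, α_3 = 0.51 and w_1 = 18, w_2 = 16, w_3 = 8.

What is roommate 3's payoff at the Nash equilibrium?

∂u_i/∂g_i = α_i − 1, so roommate i contributes w_i if α_i > 1, else 0.
α_i > 1 for i ∈ {1, 2}; NE contributions (18, 16, 0), G = 34.
u_3 = (8 − 0) + 0.51·34 = 25.34.

25.34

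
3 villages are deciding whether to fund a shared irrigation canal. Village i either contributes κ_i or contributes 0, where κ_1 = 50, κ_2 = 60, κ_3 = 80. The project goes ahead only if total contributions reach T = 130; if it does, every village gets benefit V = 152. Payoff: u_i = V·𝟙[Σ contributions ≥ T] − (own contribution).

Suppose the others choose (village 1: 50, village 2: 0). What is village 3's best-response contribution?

80

Others' total = 50. Contributing 80 brings total to 130 ≥ 130: gain V − κ_3 = 72.
Best response: 80.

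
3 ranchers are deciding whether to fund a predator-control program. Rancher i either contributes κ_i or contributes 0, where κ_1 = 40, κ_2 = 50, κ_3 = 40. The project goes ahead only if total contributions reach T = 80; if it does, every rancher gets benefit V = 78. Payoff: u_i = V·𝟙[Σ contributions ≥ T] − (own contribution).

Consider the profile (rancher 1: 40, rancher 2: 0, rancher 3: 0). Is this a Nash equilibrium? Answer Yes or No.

No

Total = 40 < 80: not provided.
Rancher 1 (pledges 40, payoff -40): dropping to 0 → total 0, payoff 0. Profitable deviation.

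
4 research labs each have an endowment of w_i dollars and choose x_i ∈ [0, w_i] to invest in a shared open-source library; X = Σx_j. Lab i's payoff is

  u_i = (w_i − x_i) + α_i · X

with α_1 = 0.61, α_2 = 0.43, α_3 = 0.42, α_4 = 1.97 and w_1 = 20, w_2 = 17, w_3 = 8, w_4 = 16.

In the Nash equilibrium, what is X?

∂u_i/∂x_i = α_i − 1, so lab i contributes w_i if α_i > 1, else 0.
α_i > 1 for i ∈ {4}; NE contributions (0, 0, 0, 16), X = 16.

16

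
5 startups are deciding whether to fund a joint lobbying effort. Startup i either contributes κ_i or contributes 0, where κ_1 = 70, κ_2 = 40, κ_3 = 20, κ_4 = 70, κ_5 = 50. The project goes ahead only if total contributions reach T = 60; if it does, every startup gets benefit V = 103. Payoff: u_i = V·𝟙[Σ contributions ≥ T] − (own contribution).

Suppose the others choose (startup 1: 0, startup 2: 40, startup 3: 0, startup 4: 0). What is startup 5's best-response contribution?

50

Others' total = 40. Contributing 50 brings total to 90 ≥ 60: gain V − κ_5 = 53.
Best response: 50.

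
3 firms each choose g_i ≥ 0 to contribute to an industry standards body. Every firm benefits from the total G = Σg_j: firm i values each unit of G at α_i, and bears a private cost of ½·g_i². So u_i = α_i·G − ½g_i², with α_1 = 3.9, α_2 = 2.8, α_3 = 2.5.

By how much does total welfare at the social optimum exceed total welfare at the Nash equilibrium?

Firm i's FOC: ∂u_i/∂g_i = α_i − g_i = 0, so g_i* = α_i.
NE contributions = (3.9, 2.8, 2.5); G = 9.2.
W^NE = (Σα)·G − ½Σα_i² = 9.2² − ½·29.3 = 69.99.
Planner sets g_i = Σα_j = 9.2 for every i, so G^SO = 3·9.2 = 27.6.
W^SO = (Σα)·G^SO − ½·3·(Σα)² = (3/2)·9.2² = 126.96.
Deadweight loss = W^SO − W^NE = 56.97.

56.97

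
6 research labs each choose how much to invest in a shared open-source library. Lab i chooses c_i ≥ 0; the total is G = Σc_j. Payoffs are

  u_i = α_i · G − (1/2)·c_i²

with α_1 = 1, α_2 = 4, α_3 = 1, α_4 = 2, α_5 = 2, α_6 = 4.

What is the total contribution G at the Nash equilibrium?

14

Lab i's FOC: ∂u_i/∂c_i = α_i − c_i = 0, so c_i* = α_i.
NE contributions = (1, 4, 1, 2, 2, 4); G = 14.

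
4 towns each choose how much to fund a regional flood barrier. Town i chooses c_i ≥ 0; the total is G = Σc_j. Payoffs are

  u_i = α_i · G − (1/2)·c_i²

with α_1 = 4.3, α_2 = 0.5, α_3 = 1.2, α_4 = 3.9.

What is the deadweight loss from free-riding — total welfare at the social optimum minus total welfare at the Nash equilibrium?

115.705

Town i's FOC: ∂u_i/∂c_i = α_i − c_i = 0, so c_i* = α_i.
NE contributions = (4.3, 0.5, 1.2, 3.9); G = 9.9.
W^NE = (Σα)·G − ½Σα_i² = 9.9² − ½·35.39 = 80.315.
Planner sets c_i = Σα_j = 9.9 for every i, so G^SO = 4·9.9 = 39.6.
W^SO = (Σα)·G^SO − ½·4·(Σα)² = (4/2)·9.9² = 196.02.
Deadweight loss = W^SO − W^NE = 115.705.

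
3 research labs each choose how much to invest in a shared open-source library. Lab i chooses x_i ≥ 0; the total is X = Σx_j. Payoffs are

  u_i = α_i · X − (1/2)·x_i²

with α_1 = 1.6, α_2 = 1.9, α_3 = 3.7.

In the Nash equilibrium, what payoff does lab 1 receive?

10.24

Lab i's FOC: ∂u_i/∂x_i = α_i − x_i = 0, so x_i* = α_i.
NE contributions = (1.6, 1.9, 3.7); X = 7.2.
u_1 = α_1·X − ½·(x_1)² = 1.6·7.2 − ½·1.6² = 10.24.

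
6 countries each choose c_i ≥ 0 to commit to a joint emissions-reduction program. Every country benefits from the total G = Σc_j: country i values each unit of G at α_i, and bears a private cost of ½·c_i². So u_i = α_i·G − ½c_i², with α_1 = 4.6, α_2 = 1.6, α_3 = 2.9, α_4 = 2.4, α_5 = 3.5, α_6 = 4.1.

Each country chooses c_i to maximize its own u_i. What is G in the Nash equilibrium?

Country i's FOC: ∂u_i/∂c_i = α_i − c_i = 0, so c_i* = α_i.
NE contributions = (4.6, 1.6, 2.9, 2.4, 3.5, 4.1); G = 19.1.

19.1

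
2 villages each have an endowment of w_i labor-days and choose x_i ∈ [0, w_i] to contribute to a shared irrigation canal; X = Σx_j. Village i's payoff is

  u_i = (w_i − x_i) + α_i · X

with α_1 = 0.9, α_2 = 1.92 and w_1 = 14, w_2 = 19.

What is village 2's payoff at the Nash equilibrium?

36.48

∂u_i/∂x_i = α_i − 1, so village i contributes w_i if α_i > 1, else 0.
α_i > 1 for i ∈ {2}; NE contributions (0, 19), X = 19.
u_2 = (19 − 19) + 1.92·19 = 36.48.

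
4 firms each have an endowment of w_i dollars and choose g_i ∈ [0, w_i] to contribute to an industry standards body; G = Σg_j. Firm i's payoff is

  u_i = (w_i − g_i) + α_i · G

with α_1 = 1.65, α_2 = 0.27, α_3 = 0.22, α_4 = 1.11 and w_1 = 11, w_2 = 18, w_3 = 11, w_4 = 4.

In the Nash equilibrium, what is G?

15

∂u_i/∂g_i = α_i − 1, so firm i contributes w_i if α_i > 1, else 0.
α_i > 1 for i ∈ {1, 4}; NE contributions (11, 0, 0, 4), G = 15.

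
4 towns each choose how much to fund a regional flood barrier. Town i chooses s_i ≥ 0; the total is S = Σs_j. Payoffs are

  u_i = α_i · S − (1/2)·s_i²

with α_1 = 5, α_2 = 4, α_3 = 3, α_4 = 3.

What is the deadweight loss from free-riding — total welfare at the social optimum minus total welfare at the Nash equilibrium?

Town i's FOC: ∂u_i/∂s_i = α_i − s_i = 0, so s_i* = α_i.
NE contributions = (5, 4, 3, 3); S = 15.
W^NE = (Σα)·S − ½Σα_i² = 15² − ½·59 = 195.5.
Planner sets s_i = Σα_j = 15 for every i, so S^SO = 4·15 = 60.
W^SO = (Σα)·S^SO − ½·4·(Σα)² = (4/2)·15² = 450.
Deadweight loss = W^SO − W^NE = 254.5.

254.5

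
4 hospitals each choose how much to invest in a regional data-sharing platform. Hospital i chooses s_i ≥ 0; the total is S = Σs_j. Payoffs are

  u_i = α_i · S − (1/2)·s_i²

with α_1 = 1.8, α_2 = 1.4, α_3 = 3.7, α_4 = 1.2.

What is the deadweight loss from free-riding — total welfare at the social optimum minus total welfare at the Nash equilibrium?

75.775

Hospital i's FOC: ∂u_i/∂s_i = α_i − s_i = 0, so s_i* = α_i.
NE contributions = (1.8, 1.4, 3.7, 1.2); S = 8.1.
W^NE = (Σα)·S − ½Σα_i² = 8.1² − ½·20.33 = 55.445.
Planner sets s_i = Σα_j = 8.1 for every i, so S^SO = 4·8.1 = 32.4.
W^SO = (Σα)·S^SO − ½·4·(Σα)² = (4/2)·8.1² = 131.22.
Deadweight loss = W^SO − W^NE = 75.775.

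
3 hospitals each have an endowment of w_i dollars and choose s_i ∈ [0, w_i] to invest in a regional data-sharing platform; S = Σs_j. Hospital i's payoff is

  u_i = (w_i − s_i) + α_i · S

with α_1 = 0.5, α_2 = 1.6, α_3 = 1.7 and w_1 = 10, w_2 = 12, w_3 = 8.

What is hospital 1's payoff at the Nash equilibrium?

∂u_i/∂s_i = α_i − 1, so hospital i contributes w_i if α_i > 1, else 0.
α_i > 1 for i ∈ {2, 3}; NE contributions (0, 12, 8), S = 20.
u_1 = (10 − 0) + 0.5·20 = 20.

20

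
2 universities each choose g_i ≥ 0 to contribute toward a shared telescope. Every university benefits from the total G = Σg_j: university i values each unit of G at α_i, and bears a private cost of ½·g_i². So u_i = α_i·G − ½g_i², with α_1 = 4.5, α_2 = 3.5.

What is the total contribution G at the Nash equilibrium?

8

University i's FOC: ∂u_i/∂g_i = α_i − g_i = 0, so g_i* = α_i.
NE contributions = (4.5, 3.5); G = 8.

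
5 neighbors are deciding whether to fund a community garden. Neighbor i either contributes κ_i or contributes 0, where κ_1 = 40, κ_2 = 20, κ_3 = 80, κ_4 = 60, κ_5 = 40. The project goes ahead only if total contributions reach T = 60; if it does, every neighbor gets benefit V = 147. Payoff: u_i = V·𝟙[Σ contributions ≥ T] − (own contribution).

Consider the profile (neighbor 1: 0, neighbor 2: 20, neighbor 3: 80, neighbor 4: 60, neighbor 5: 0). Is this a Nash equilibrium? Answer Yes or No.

Total = 160 ≥ 60: provided.
Neighbor 1 (pledges 0, payoff 147): pledging 40 → total 200, payoff 107. No gain.
Neighbor 2 (pledges 20, payoff 127): dropping to 0 → total 140, payoff 147. Profitable deviation.

No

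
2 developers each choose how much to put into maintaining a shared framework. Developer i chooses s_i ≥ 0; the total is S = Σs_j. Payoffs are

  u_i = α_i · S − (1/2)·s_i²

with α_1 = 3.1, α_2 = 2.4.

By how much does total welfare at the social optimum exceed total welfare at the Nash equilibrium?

Developer i's FOC: ∂u_i/∂s_i = α_i − s_i = 0, so s_i* = α_i.
NE contributions = (3.1, 2.4); S = 5.5.
W^NE = (Σα)·S − ½Σα_i² = 5.5² − ½·15.37 = 22.565.
Planner sets s_i = Σα_j = 5.5 for every i, so S^SO = 2·5.5 = 11.
W^SO = (Σα)·S^SO − ½·2·(Σα)² = (2/2)·5.5² = 30.25.
Deadweight loss = W^SO − W^NE = 7.685.

7.685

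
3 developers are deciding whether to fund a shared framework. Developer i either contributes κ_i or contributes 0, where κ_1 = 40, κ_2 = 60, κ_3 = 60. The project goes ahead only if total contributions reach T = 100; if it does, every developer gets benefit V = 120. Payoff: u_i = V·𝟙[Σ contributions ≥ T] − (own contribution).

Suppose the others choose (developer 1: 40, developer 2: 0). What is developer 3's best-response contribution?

Others' total = 40. Contributing 60 brings total to 100 ≥ 100: gain V − κ_3 = 60.
Best response: 60.

60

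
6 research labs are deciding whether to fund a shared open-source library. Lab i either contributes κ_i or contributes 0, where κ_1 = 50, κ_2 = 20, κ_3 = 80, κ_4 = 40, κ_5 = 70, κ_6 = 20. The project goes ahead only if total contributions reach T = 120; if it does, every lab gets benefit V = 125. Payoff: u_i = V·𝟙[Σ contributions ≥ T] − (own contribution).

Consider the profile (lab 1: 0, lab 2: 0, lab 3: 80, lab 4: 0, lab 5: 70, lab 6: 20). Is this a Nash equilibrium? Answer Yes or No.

Total = 170 ≥ 120: provided.
Lab 1 (pledges 0, payoff 125): pledging 50 → total 220, payoff 75. No gain.
Lab 2 (pledges 0, payoff 125): pledging 20 → total 190, payoff 105. No gain.
Lab 3 (pledges 80, payoff 45): dropping to 0 → total 90, payoff 0. No gain.
Lab 4 (pledges 0, payoff 125): pledging 40 → total 210, payoff 85. No gain.
Lab 5 (pledges 70, payoff 55): dropping to 0 → total 100, payoff 0. No gain.
Lab 6 (pledges 20, payoff 105): dropping to 0 → total 150, payoff 125. Profitable deviation.

No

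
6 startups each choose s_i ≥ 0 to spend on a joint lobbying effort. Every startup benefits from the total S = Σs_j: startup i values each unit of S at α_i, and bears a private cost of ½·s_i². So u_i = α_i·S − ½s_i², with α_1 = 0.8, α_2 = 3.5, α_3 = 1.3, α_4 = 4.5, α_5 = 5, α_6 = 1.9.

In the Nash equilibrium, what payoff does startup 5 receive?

Startup i's FOC: ∂u_i/∂s_i = α_i − s_i = 0, so s_i* = α_i.
NE contributions = (0.8, 3.5, 1.3, 4.5, 5, 1.9); S = 17.
u_5 = α_5·S − ½·(s_5)² = 5·17 − ½·5² = 72.5.

72.5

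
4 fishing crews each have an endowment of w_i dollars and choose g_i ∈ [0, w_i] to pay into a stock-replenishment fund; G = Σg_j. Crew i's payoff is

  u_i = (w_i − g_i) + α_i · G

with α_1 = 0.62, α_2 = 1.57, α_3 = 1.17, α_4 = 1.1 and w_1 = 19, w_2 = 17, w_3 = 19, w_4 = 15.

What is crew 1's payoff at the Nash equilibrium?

∂u_i/∂g_i = α_i − 1, so crew i contributes w_i if α_i > 1, else 0.
α_i > 1 for i ∈ {2, 3, 4}; NE contributions (0, 17, 19, 15), G = 51.
u_1 = (19 − 0) + 0.62·51 = 50.62.

50.62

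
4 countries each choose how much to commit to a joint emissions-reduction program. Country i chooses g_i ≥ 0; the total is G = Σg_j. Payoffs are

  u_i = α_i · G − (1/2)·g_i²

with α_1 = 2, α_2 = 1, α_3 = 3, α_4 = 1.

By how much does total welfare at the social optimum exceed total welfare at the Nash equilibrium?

Country i's FOC: ∂u_i/∂g_i = α_i − g_i = 0, so g_i* = α_i.
NE contributions = (2, 1, 3, 1); G = 7.
W^NE = (Σα)·G − ½Σα_i² = 7² − ½·15 = 41.5.
Planner sets g_i = Σα_j = 7 for every i, so G^SO = 4·7 = 28.
W^SO = (Σα)·G^SO − ½·4·(Σα)² = (4/2)·7² = 98.
Deadweight loss = W^SO − W^NE = 56.5.

56.5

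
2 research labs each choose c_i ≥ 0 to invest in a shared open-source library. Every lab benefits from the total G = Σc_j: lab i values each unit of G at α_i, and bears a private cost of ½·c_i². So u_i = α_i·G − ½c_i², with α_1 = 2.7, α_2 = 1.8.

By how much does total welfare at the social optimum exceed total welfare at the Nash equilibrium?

5.265

Lab i's FOC: ∂u_i/∂c_i = α_i − c_i = 0, so c_i* = α_i.
NE contributions = (2.7, 1.8); G = 4.5.
W^NE = (Σα)·G − ½Σα_i² = 4.5² − ½·10.53 = 14.985.
Planner sets c_i = Σα_j = 4.5 for every i, so G^SO = 2·4.5 = 9.
W^SO = (Σα)·G^SO − ½·2·(Σα)² = (2/2)·4.5² = 20.25.
Deadweight loss = W^SO − W^NE = 5.265.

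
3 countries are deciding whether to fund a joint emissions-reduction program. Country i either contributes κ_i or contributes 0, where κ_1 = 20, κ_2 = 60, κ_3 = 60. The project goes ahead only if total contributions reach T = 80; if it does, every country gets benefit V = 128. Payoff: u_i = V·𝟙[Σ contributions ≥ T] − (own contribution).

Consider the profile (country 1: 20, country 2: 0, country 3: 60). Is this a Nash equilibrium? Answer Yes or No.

Total = 80 ≥ 80: provided.
Country 1 (pledges 20, payoff 108): dropping to 0 → total 60, payoff 0. No gain.
Country 2 (pledges 0, payoff 128): pledging 60 → total 140, payoff 68. No gain.
Country 3 (pledges 60, payoff 68): dropping to 0 → total 20, payoff 0. No gain.

Yes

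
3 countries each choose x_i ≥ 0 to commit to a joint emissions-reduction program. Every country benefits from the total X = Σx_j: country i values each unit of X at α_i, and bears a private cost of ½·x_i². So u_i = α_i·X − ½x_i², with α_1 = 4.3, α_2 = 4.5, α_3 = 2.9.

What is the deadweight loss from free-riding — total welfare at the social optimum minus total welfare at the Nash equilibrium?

92.02

Country i's FOC: ∂u_i/∂x_i = α_i − x_i = 0, so x_i* = α_i.
NE contributions = (4.3, 4.5, 2.9); X = 11.7.
W^NE = (Σα)·X − ½Σα_i² = 11.7² − ½·47.15 = 113.315.
Planner sets x_i = Σα_j = 11.7 for every i, so X^SO = 3·11.7 = 35.1.
W^SO = (Σα)·X^SO − ½·3·(Σα)² = (3/2)·11.7² = 205.335.
Deadweight loss = W^SO − W^NE = 92.02.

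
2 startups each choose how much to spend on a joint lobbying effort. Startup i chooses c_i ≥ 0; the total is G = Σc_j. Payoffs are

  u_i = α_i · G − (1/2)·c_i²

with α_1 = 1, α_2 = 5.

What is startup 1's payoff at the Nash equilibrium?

Startup i's FOC: ∂u_i/∂c_i = α_i − c_i = 0, so c_i* = α_i.
NE contributions = (1, 5); G = 6.
u_1 = α_1·G − ½·(c_1)² = 1·6 − ½·1² = 5.5.

5.5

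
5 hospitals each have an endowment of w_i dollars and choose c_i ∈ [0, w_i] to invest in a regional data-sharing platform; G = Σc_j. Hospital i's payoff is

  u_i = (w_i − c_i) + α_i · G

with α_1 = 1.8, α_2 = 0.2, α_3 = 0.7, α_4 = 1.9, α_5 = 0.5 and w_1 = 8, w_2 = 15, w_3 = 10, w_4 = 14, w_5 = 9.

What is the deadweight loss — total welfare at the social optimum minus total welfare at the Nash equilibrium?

∂u_i/∂c_i = α_i − 1, so hospital i contributes w_i if α_i > 1, else 0.
α_i > 1 for i ∈ {1, 4}; NE contributions (8, 0, 0, 14, 0), G = 22.
W^NE = Σw_i − G^NE + (Σα_i)·G^NE = 56 + 4.1·22 = 146.2.
Planner: ∂(Σu_j)/∂c_i = Σα_j − 1 = 4.1 > 0, so everyone contributes w_i; G^SO = 56, W^SO = 56 + 4.1·56 = 285.6.
Deadweight loss = 139.4.

139.4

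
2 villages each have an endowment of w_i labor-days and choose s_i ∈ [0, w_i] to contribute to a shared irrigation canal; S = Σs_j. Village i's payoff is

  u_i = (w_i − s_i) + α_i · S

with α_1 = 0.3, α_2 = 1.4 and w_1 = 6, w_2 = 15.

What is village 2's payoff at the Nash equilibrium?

21

∂u_i/∂s_i = α_i − 1, so village i contributes w_i if α_i > 1, else 0.
α_i > 1 for i ∈ {2}; NE contributions (0, 15), S = 15.
u_2 = (15 − 15) + 1.4·15 = 21.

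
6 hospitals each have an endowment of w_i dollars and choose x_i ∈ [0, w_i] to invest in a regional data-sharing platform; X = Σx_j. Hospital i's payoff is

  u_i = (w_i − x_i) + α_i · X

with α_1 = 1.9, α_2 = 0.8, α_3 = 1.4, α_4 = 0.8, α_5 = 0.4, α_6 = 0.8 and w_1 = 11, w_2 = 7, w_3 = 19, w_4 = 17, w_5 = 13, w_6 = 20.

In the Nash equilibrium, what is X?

∂u_i/∂x_i = α_i − 1, so hospital i contributes w_i if α_i > 1, else 0.
α_i > 1 for i ∈ {1, 3}; NE contributions (11, 0, 19, 0, 0, 0), X = 30.

30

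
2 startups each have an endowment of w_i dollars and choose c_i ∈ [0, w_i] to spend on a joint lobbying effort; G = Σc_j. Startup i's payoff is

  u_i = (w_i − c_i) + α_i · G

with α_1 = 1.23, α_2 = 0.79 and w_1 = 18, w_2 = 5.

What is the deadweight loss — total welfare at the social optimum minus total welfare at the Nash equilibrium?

∂u_i/∂c_i = α_i − 1, so startup i contributes w_i if α_i > 1, else 0.
α_i > 1 for i ∈ {1}; NE contributions (18, 0), G = 18.
W^NE = Σw_i − G^NE + (Σα_i)·G^NE = 23 + 1.02·18 = 41.36.
Planner: ∂(Σu_j)/∂c_i = Σα_j − 1 = 1.02 > 0, so everyone contributes w_i; G^SO = 23, W^SO = 23 + 1.02·23 = 46.46.
Deadweight loss = 5.1.

5.1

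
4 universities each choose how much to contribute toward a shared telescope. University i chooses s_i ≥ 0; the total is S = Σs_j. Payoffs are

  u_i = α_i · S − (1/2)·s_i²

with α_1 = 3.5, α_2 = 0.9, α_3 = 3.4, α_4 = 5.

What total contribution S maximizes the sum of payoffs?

51.2

Planner FOC: ∂(Σu_j)/∂s_i = (Σα_j) − s_i = 0, so s_i^SO = Σα_j = 12.8 for every i; S^SO = 51.2.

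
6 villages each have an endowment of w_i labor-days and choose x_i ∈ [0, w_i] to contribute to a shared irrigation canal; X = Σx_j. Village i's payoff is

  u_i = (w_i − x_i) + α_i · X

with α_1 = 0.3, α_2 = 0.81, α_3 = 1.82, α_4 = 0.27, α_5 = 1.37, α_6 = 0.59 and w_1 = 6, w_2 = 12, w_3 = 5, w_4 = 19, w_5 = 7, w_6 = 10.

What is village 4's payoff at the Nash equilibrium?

22.24

∂u_i/∂x_i = α_i − 1, so village i contributes w_i if α_i > 1, else 0.
α_i > 1 for i ∈ {3, 5}; NE contributions (0, 0, 5, 0, 7, 0), X = 12.
u_4 = (19 − 0) + 0.27·12 = 22.24.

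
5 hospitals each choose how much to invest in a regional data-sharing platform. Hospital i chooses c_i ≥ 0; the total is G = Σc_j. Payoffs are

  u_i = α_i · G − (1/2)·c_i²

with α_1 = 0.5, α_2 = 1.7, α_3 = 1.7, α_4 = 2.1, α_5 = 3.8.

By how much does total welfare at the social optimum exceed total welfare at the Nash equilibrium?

156.5

Hospital i's FOC: ∂u_i/∂c_i = α_i − c_i = 0, so c_i* = α_i.
NE contributions = (0.5, 1.7, 1.7, 2.1, 3.8); G = 9.8.
W^NE = (Σα)·G − ½Σα_i² = 9.8² − ½·24.88 = 83.6.
Planner sets c_i = Σα_j = 9.8 for every i, so G^SO = 5·9.8 = 49.
W^SO = (Σα)·G^SO − ½·5·(Σα)² = (5/2)·9.8² = 240.1.
Deadweight loss = W^SO − W^NE = 156.5.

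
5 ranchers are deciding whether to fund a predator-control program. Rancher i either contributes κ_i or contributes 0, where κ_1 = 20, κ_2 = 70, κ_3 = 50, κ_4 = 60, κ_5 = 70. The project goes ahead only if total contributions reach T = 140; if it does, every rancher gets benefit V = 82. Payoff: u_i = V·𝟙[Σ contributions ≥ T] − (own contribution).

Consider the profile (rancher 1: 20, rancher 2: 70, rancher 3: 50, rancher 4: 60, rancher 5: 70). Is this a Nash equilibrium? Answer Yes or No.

Total = 270 ≥ 140: provided.
Rancher 1 (pledges 20, payoff 62): dropping to 0 → total 250, payoff 82. Profitable deviation.

No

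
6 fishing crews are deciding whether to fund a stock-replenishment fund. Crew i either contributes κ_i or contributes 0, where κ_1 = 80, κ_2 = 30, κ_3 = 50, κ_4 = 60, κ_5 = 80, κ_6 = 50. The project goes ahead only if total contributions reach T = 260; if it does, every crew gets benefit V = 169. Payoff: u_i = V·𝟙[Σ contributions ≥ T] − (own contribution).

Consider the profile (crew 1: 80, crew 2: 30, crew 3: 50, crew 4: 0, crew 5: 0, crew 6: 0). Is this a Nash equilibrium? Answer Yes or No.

Total = 160 < 260: not provided.
Crew 1 (pledges 80, payoff -80): dropping to 0 → total 80, payoff 0. Profitable deviation.

No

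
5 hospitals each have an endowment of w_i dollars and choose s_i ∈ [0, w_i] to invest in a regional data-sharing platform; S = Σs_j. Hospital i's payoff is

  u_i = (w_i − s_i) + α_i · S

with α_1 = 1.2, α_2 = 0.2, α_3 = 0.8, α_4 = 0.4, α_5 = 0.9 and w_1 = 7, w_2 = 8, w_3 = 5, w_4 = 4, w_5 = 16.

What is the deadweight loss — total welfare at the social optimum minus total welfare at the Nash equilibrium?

82.5

∂u_i/∂s_i = α_i − 1, so hospital i contributes w_i if α_i > 1, else 0.
α_i > 1 for i ∈ {1}; NE contributions (7, 0, 0, 0, 0), S = 7.
W^NE = Σw_i − S^NE + (Σα_i)·S^NE = 40 + 2.5·7 = 57.5.
Planner: ∂(Σu_j)/∂s_i = Σα_j − 1 = 2.5 > 0, so everyone contributes w_i; S^SO = 40, W^SO = 40 + 2.5·40 = 140.
Deadweight loss = 82.5.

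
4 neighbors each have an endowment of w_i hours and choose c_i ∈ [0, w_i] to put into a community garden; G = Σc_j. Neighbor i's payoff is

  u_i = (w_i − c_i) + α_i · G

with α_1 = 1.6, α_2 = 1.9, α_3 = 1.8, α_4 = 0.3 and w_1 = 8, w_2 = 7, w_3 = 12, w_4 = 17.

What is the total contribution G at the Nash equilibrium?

∂u_i/∂c_i = α_i − 1, so neighbor i contributes w_i if α_i > 1, else 0.
α_i > 1 for i ∈ {1, 2, 3}; NE contributions (8, 7, 12, 0), G = 27.

27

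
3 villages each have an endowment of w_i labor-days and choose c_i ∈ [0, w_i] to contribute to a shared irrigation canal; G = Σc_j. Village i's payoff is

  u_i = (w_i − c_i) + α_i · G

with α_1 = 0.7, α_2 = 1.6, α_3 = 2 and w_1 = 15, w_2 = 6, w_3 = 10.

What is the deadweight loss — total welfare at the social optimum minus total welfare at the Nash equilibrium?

∂u_i/∂c_i = α_i − 1, so village i contributes w_i if α_i > 1, else 0.
α_i > 1 for i ∈ {2, 3}; NE contributions (0, 6, 10), G = 16.
W^NE = Σw_i − G^NE + (Σα_i)·G^NE = 31 + 3.3·16 = 83.8.
Planner: ∂(Σu_j)/∂c_i = Σα_j − 1 = 3.3 > 0, so everyone contributes w_i; G^SO = 31, W^SO = 31 + 3.3·31 = 133.3.
Deadweight loss = 49.5.

49.5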